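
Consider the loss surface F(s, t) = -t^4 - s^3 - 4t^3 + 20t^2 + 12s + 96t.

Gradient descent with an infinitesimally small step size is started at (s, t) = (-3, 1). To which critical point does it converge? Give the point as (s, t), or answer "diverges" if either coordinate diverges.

(-2, -2)

F is separable, so gradient descent decouples: s follows -∂F/∂s, t follows -∂F/∂t.
∂F/∂s = -3(s - 2)(s + 2); at s=-3 this is -15, so s increases.
∂F/∂t = -4(t - 3)(t + 2)(t + 4); at t=1 this is 120, so t decreases.
s converges to its nearest critical value -2 (a local min of the s-part); t converges to -2. The iterate converges to (-2, -2).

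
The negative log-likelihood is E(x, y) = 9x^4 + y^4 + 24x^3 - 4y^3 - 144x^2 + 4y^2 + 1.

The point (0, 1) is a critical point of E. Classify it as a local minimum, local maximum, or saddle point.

The mixed partial ∂²E/∂x∂y is 0, so the Hessian at any point is diag(E_xx, E_yy) = diag(36(3x^2 + 4x - 8), 4(3y^2 - 6y + 2)).
At (0, 1): H = diag(-288, -4).
Both eigenvalues are negative, so H is negative definite: a local maximum.

local maximum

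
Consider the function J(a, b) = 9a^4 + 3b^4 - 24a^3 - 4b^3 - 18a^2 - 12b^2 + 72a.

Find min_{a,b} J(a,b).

J(a,b) separates as P(a) + Q(b), so its minimum is min P + min Q.
P'(a) = 36(a - 2)(a - 1)(a + 1) vanishes at a ∈ {-1, 1, 2}; Q'(b) = 12b(b - 2)(b + 1) vanishes at b ∈ {-1, 0, 2}.
Local minima of P (where P''>0): P(-1)=-57, P(2)=24. Local minima of Q: Q(-1)=-5, Q(2)=-32.
So the global minimum of J is P(-1) + Q(2) = -57 − 32 = -89, attained at (-1, 2).

-89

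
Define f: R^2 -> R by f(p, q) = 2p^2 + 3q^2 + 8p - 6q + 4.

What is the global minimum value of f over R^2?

-7

f(p,q) separates as A(p) + B(q) + 4, so its minimum is min A + min B + 4.
A'(p) = 4p + 8 vanishes at p ∈ {-2}; B'(q) = 6q - 6 vanishes at q ∈ {1}.
Local minima of A (where A''>0): A(-2)=-8. Local minima of B: B(1)=-3.
So the global minimum of f is A(-2) + B(1) + 4 = -8 − 3 + 4 = -7, attained at (-2, 1).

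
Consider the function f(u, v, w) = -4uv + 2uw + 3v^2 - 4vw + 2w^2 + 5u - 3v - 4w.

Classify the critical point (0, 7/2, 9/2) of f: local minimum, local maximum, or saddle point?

saddle point

The Hessian is constant: H = [[0, -4, 2], [-4, 6, -4], [2, -4, 4]].
Leading principal minors: Δ₁ = 0, Δ₂ = -16, Δ₃ = -24.
The minors fit neither the all-positive nor the alternating-sign pattern, so H is indefinite: a saddle point.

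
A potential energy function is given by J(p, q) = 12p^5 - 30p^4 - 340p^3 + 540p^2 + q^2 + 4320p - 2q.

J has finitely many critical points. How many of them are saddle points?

2

J separates as a function of p plus a function of q, so ∇J=0 decouples.
∂J/∂p = 60(p - 4)(p - 3)(p + 2)(p + 3) = 0 at p ∈ {-3, -2, 3, 4}; ∂J/∂q = 2(q - 1) = 0 at q ∈ {1}.
The Hessian is diagonal: diag(J_pp, J_qq). Second derivatives: J_pp(-3)=-2520, J_pp(-2)=1800, J_pp(3)=-1800, J_pp(4)=2520; J_qq(1)=2.
Saddle points occur where the two diagonal entries have opposite signs: (-3, 1), (3, 1). Count: 2.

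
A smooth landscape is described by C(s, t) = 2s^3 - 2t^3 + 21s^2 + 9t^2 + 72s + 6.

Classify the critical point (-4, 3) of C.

The mixed partial ∂²C/∂s∂t is 0, so the Hessian at any point is diag(C_ss, C_tt) = diag(6(2s + 7), 6(-2t + 3)).
At (-4, 3): H = diag(-6, -18).
Both eigenvalues are negative, so H is negative definite: a local maximum.

local maximum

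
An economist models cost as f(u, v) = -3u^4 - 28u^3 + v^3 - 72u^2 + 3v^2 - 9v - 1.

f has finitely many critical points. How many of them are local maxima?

f separates as a function of u plus a function of v, so ∇f=0 decouples.
∂f/∂u = -12u(u + 3)(u + 4) = 0 at u ∈ {-4, -3, 0}; ∂f/∂v = 3(v - 1)(v + 3) = 0 at v ∈ {-3, 1}.
The Hessian is diagonal: diag(f_uu, f_vv). Second derivatives: f_uu(-4)=-48, f_uu(-3)=36, f_uu(0)=-144; f_vv(-3)=-12, f_vv(1)=12.
Local maxima occur where both diagonal entries negative: (-4, -3), (0, -3). Count: 2.

2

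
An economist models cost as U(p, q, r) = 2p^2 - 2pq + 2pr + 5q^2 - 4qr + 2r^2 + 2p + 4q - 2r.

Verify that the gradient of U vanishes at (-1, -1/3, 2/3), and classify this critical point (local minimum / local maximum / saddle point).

∇U = (4p - 2q + 2r + 2, -2p + 10q - 4r + 4, 2p - 4q + 4r - 2); substituting (-1, -1/3, 2/3) gives ∇U = (0, 0, 0), so (-1, -1/3, 2/3) is indeed a critical point.
The Hessian is constant: H = [[4, -2, 2], [-2, 10, -4], [2, -4, 4]].
Leading principal minors: Δ₁ = 4, Δ₂ = 36, Δ₃ = 72.
All leading minors are positive, so H is positive definite: a local minimum.

local minimum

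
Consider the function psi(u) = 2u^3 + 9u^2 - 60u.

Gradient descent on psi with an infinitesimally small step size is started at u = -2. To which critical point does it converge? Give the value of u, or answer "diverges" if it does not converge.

psi'(u) = 6(u - 2)(u + 5), so psi'(-2) = -72.
Gradient descent moves in the -psi' direction, i.e. u is increasing.
The nearest critical point in that direction is u = 2, where psi'' = 42 > 0 (a local minimum). The iterate converges there.

2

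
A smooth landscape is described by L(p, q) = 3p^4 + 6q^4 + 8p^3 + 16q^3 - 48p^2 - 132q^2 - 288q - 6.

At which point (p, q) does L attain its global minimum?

L(p,q) separates as A(p) + B(q) − 6, so its minimum is min A + min B − 6.
A'(p) = 12p(p - 2)(p + 4) vanishes at p ∈ {-4, 0, 2}; B'(q) = 24(q - 3)(q + 1)(q + 4) vanishes at q ∈ {-4, -1, 3}.
Local minima of A (where A''>0): A(-4)=-512, A(2)=-80. Local minima of B: B(-4)=-448, B(3)=-1134.
So the global minimum of L is A(-4) + B(3) − 6 = -512 − 1134 − 6 = -1652, attained at (-4, 3).

(-4, 3)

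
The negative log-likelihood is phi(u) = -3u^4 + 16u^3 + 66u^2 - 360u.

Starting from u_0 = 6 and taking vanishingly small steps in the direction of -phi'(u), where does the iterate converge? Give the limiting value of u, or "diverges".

phi'(u) = -12(u - 5)(u - 2)(u + 3), so phi'(6) = -432.
Gradient descent moves in the -phi' direction, i.e. u is increasing.
There is no critical point above u=6, and phi' keeps the same sign, so the iterate runs off to +∞.

diverges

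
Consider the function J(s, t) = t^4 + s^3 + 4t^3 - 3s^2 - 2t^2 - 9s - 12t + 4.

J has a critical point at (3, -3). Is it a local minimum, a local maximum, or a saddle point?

local minimum

The mixed partial ∂²J/∂s∂t is 0, so the Hessian at any point is diag(J_ss, J_tt) = diag(6(s - 1), 4(3t^2 + 6t - 1)).
At (3, -3): H = diag(12, 32).
Both eigenvalues are positive, so H is positive definite: a local minimum.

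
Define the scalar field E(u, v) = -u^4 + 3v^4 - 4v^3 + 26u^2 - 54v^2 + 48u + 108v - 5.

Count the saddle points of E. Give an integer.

5

E separates as a function of u plus a function of v, so ∇E=0 decouples.
∂E/∂u = -4(u - 4)(u + 1)(u + 3) = 0 at u ∈ {-3, -1, 4}; ∂E/∂v = 12(v - 3)(v - 1)(v + 3) = 0 at v ∈ {-3, 1, 3}.
The Hessian is diagonal: diag(E_uu, E_vv). Second derivatives: E_uu(-3)=-56, E_uu(-1)=40, E_uu(4)=-140; E_vv(-3)=288, E_vv(1)=-96, E_vv(3)=144.
Saddle points occur where the two diagonal entries have opposite signs: (-3, -3), (-3, 3), (-1, 1), (4, -3), (4, 3). Count: 5.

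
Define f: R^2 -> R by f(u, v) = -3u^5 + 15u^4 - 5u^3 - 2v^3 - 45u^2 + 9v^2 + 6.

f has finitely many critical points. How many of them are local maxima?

f separates as a function of u plus a function of v, so ∇f=0 decouples.
∂f/∂u = -15u(u - 3)(u - 2)(u + 1) = 0 at u ∈ {-1, 0, 2, 3}; ∂f/∂v = -6v(v - 3) = 0 at v ∈ {0, 3}.
The Hessian is diagonal: diag(f_uu, f_vv). Second derivatives: f_uu(-1)=180, f_uu(0)=-90, f_uu(2)=90, f_uu(3)=-180; f_vv(0)=18, f_vv(3)=-18.
Local maxima occur where both diagonal entries negative: (0, 3), (3, 3). Count: 2.

2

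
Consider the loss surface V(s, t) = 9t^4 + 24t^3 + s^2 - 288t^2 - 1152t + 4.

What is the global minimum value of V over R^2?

V(s,t) separates as P(s) + Q(t) + 4, so its minimum is min P + min Q + 4.
P'(s) = 2s vanishes at s ∈ {0}; Q'(t) = 36(t - 4)(t + 2)(t + 4) vanishes at t ∈ {-4, -2, 4}.
Local minima of P (where P''>0): P(0)=0. Local minima of Q: Q(-4)=768, Q(4)=-5376.
So the global minimum of V is P(0) + Q(4) + 4 = 0 − 5376 + 4 = -5372, attained at (0, 4).

-5372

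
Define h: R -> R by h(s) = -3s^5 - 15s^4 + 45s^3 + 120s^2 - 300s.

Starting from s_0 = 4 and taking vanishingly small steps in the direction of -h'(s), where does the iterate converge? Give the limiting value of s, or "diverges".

h'(s) = -15(s - 2)(s - 1)(s + 2)(s + 5), so h'(4) = -4860.
Gradient descent moves in the -h' direction, i.e. s is increasing.
There is no critical point above s=4, and h' keeps the same sign, so the iterate runs off to +∞.

diverges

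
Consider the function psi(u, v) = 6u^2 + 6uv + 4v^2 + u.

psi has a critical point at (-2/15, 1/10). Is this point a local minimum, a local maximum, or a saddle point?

The Hessian of psi is constant: H = [[12, 6], [6, 8]].
det(H) = 12·8 − 6² = 60.
det(H) > 0 and tr(H) = 20 > 0, so H is positive definite and the point is a local minimum.

local minimum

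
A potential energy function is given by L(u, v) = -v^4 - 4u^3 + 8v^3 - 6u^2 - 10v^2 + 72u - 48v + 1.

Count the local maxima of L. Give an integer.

L separates as a function of u plus a function of v, so ∇L=0 decouples.
∂L/∂u = -12(u - 2)(u + 3) = 0 at u ∈ {-3, 2}; ∂L/∂v = -4(v - 4)(v - 3)(v + 1) = 0 at v ∈ {-1, 3, 4}.
The Hessian is diagonal: diag(L_uu, L_vv). Second derivatives: L_uu(-3)=60, L_uu(2)=-60; L_vv(-1)=-80, L_vv(3)=16, L_vv(4)=-20.
Local maxima occur where both diagonal entries negative: (2, -1), (2, 4). Count: 2.

2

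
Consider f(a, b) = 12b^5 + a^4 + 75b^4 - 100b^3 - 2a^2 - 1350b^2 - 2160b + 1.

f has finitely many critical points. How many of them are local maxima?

2

f separates as a function of a plus a function of b, so ∇f=0 decouples.
∂f/∂a = 4a(a - 1)(a + 1) = 0 at a ∈ {-1, 0, 1}; ∂f/∂b = 60(b - 3)(b + 1)(b + 3)(b + 4) = 0 at b ∈ {-4, -3, -1, 3}.
The Hessian is diagonal: diag(f_aa, f_bb). Second derivatives: f_aa(-1)=8, f_aa(0)=-4, f_aa(1)=8; f_bb(-4)=-1260, f_bb(-3)=720, f_bb(-1)=-1440, f_bb(3)=10080.
Local maxima occur where both diagonal entries negative: (0, -4), (0, -1). Count: 2.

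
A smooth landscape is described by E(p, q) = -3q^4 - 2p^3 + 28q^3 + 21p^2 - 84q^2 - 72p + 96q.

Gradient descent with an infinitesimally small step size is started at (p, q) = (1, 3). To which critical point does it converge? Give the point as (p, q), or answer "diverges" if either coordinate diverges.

(3, 2)

E is separable, so gradient descent decouples: p follows -∂E/∂p, q follows -∂E/∂q.
∂E/∂p = -6(p - 4)(p - 3); at p=1 this is -36, so p increases.
∂E/∂q = -12(q - 4)(q - 2)(q - 1); at q=3 this is 24, so q decreases.
p converges to its nearest critical value 3 (a local min of the p-part); q converges to 2. The iterate converges to (3, 2).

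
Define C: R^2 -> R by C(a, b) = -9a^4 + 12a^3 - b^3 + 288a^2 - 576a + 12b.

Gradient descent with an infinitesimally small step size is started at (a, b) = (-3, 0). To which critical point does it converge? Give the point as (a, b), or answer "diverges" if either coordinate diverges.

C is separable, so gradient descent decouples: a follows -∂C/∂a, b follows -∂C/∂b.
∂C/∂a = -36(a - 4)(a - 1)(a + 4); at a=-3 this is -1008, so a increases.
∂C/∂b = -3(b - 2)(b + 2); at b=0 this is 12, so b decreases.
a converges to its nearest critical value 1 (a local min of the a-part); b converges to -2. The iterate converges to (1, -2).

(1, -2)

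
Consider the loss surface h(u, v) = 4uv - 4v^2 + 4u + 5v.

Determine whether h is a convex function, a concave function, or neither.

neither

h is quadratic, so its Hessian is the constant matrix H = [[0, 4], [4, -8]].
det(H) = -16, tr(H) = -8.
det(H) < 0, so H is indefinite: neither convex nor concave.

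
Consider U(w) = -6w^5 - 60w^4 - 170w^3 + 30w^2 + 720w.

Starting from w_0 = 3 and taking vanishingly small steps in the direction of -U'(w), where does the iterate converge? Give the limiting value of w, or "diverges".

diverges

U'(w) = -30(w - 1)(w + 2)(w + 3)(w + 4), so U'(3) = -12600.
Gradient descent moves in the -U' direction, i.e. w is increasing.
There is no critical point above w=3, and U' keeps the same sign, so the iterate runs off to +∞.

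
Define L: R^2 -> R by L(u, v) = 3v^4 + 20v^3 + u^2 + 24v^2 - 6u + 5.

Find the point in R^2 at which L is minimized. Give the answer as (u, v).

(3, -4)

L(u,v) separates as P(u) + Q(v) + 5, so its minimum is min P + min Q + 5.
P'(u) = 2u - 6 vanishes at u ∈ {3}; Q'(v) = 12v(v + 1)(v + 4) vanishes at v ∈ {-4, -1, 0}.
Local minima of P (where P''>0): P(3)=-9. Local minima of Q: Q(-4)=-128, Q(0)=0.
So the global minimum of L is P(3) + Q(-4) + 5 = -9 − 128 + 5 = -132, attained at (3, -4).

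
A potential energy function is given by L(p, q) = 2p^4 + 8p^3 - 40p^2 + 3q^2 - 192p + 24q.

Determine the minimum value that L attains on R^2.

-606

L(p,q) separates as A(p) + B(q), so its minimum is min A + min B.
A'(p) = 8(p - 3)(p + 2)(p + 4) vanishes at p ∈ {-4, -2, 3}; B'(q) = 6q + 24 vanishes at q ∈ {-4}.
Local minima of A (where A''>0): A(-4)=128, A(3)=-558. Local minima of B: B(-4)=-48.
So the global minimum of L is A(3) + B(-4) = -558 − 48 = -606, attained at (3, -4).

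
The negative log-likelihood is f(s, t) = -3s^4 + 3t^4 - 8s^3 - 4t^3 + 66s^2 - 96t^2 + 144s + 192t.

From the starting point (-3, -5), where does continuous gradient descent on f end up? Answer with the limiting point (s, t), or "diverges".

(-1, -4)

f is separable, so gradient descent decouples: s follows -∂f/∂s, t follows -∂f/∂t.
∂f/∂s = -12(s - 3)(s + 1)(s + 4); at s=-3 this is -144, so s increases.
∂f/∂t = 12(t - 4)(t - 1)(t + 4); at t=-5 this is -648, so t increases.
s converges to its nearest critical value -1 (a local min of the s-part); t converges to -4. The iterate converges to (-1, -4).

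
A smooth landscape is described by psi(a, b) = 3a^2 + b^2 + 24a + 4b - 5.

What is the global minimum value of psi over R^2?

psi(a,b) separates as P(a) + Q(b) − 5, so its minimum is min P + min Q − 5.
P'(a) = 6a + 24 vanishes at a ∈ {-4}; Q'(b) = 2b + 4 vanishes at b ∈ {-2}.
Local minima of P (where P''>0): P(-4)=-48. Local minima of Q: Q(-2)=-4.
So the global minimum of psi is P(-4) + Q(-2) − 5 = -48 − 4 − 5 = -57, attained at (-4, -2).

-57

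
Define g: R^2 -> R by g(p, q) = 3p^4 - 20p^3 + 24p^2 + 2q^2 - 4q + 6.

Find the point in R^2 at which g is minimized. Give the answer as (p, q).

g(p,q) separates as A(p) + B(q) + 6, so its minimum is min A + min B + 6.
A'(p) = 12p(p - 4)(p - 1) vanishes at p ∈ {0, 1, 4}; B'(q) = 4q - 4 vanishes at q ∈ {1}.
Local minima of A (where A''>0): A(0)=0, A(4)=-128. Local minima of B: B(1)=-2.
So the global minimum of g is A(4) + B(1) + 6 = -128 − 2 + 6 = -124, attained at (4, 1).

(4, 1)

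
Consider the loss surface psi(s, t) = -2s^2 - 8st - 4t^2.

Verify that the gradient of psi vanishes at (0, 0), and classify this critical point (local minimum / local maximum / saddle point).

∇psi = (-4s - 8t, -8s - 8t); substituting (0, 0) gives ∇psi = (0, 0), so (0, 0) is indeed a critical point.
The Hessian of psi is constant: H = [[-4, -8], [-8, -8]].
det(H) = (-4)·(-8) − (-8)² = -32.
Since det(H) < 0, H is indefinite and the critical point is a saddle point.

saddle point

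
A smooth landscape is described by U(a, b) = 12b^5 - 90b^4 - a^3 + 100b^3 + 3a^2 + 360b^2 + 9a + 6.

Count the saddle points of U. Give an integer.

4

U separates as a function of a plus a function of b, so ∇U=0 decouples.
∂U/∂a = -3(a - 3)(a + 1) = 0 at a ∈ {-1, 3}; ∂U/∂b = 60b(b - 4)(b - 3)(b + 1) = 0 at b ∈ {-1, 0, 3, 4}.
The Hessian is diagonal: diag(U_aa, U_bb). Second derivatives: U_aa(-1)=12, U_aa(3)=-12; U_bb(-1)=-1200, U_bb(0)=720, U_bb(3)=-720, U_bb(4)=1200.
Saddle points occur where the two diagonal entries have opposite signs: (-1, -1), (-1, 3), (3, 0), (3, 4). Count: 4.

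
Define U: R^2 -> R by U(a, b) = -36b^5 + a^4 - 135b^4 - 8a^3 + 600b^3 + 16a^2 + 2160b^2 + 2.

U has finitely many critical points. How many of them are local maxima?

U separates as a function of a plus a function of b, so ∇U=0 decouples.
∂U/∂a = 4a(a - 4)(a - 2) = 0 at a ∈ {0, 2, 4}; ∂U/∂b = -180b(b - 3)(b + 2)(b + 4) = 0 at b ∈ {-4, -2, 0, 3}.
The Hessian is diagonal: diag(U_aa, U_bb). Second derivatives: U_aa(0)=32, U_aa(2)=-16, U_aa(4)=32; U_bb(-4)=10080, U_bb(-2)=-3600, U_bb(0)=4320, U_bb(3)=-18900.
Local maxima occur where both diagonal entries negative: (2, -2), (2, 3). Count: 2.

2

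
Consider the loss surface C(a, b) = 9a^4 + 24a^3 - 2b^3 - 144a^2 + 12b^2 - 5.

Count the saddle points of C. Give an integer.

C separates as a function of a plus a function of b, so ∇C=0 decouples.
∂C/∂a = 36a(a - 2)(a + 4) = 0 at a ∈ {-4, 0, 2}; ∂C/∂b = -6b(b - 4) = 0 at b ∈ {0, 4}.
The Hessian is diagonal: diag(C_aa, C_bb). Second derivatives: C_aa(-4)=864, C_aa(0)=-288, C_aa(2)=432; C_bb(0)=24, C_bb(4)=-24.
Saddle points occur where the two diagonal entries have opposite signs: (-4, 4), (0, 0), (2, 4). Count: 3.

3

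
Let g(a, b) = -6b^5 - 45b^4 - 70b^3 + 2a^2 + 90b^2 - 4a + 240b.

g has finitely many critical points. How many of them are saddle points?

2

g separates as a function of a plus a function of b, so ∇g=0 decouples.
∂g/∂a = 4(a - 1) = 0 at a ∈ {1}; ∂g/∂b = -30(b - 1)(b + 1)(b + 2)(b + 4) = 0 at b ∈ {-4, -2, -1, 1}.
The Hessian is diagonal: diag(g_aa, g_bb). Second derivatives: g_aa(1)=4; g_bb(-4)=900, g_bb(-2)=-180, g_bb(-1)=180, g_bb(1)=-900.
Saddle points occur where the two diagonal entries have opposite signs: (1, -2), (1, 1). Count: 2.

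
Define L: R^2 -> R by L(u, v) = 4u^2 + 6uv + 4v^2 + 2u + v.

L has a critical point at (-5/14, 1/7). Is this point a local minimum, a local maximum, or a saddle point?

The Hessian of L is constant: H = [[8, 6], [6, 8]].
det(H) = 8·8 − 6² = 28.
det(H) > 0 and tr(H) = 16 > 0, so H is positive definite and the point is a local minimum.

local minimum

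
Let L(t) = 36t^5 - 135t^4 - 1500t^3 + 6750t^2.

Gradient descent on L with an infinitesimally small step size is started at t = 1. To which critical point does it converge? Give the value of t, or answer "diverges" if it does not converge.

0

L'(t) = 180t(t - 5)(t - 3)(t + 5), so L'(1) = 8640.
Gradient descent moves in the -L' direction, i.e. t is decreasing.
The nearest critical point in that direction is t = 0, where L'' = 13500 > 0 (a local minimum). The iterate converges there.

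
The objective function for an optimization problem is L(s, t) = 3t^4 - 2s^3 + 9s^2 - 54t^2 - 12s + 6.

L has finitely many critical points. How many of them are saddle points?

3

L separates as a function of s plus a function of t, so ∇L=0 decouples.
∂L/∂s = -6(s - 2)(s - 1) = 0 at s ∈ {1, 2}; ∂L/∂t = 12t(t - 3)(t + 3) = 0 at t ∈ {-3, 0, 3}.
The Hessian is diagonal: diag(L_ss, L_tt). Second derivatives: L_ss(1)=6, L_ss(2)=-6; L_tt(-3)=216, L_tt(0)=-108, L_tt(3)=216.
Saddle points occur where the two diagonal entries have opposite signs: (1, 0), (2, -3), (2, 3). Count: 3.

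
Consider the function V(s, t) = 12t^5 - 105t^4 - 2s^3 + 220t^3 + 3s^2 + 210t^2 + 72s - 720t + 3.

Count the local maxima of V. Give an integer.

2

V separates as a function of s plus a function of t, so ∇V=0 decouples.
∂V/∂s = -6(s - 4)(s + 3) = 0 at s ∈ {-3, 4}; ∂V/∂t = 60(t - 4)(t - 3)(t - 1)(t + 1) = 0 at t ∈ {-1, 1, 3, 4}.
The Hessian is diagonal: diag(V_ss, V_tt). Second derivatives: V_ss(-3)=42, V_ss(4)=-42; V_tt(-1)=-2400, V_tt(1)=720, V_tt(3)=-480, V_tt(4)=900.
Local maxima occur where both diagonal entries negative: (4, -1), (4, 3). Count: 2.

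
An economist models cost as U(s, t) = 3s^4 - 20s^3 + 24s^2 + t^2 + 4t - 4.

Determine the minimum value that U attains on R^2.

U(s,t) separates as P(s) + Q(t) − 4, so its minimum is min P + min Q − 4.
P'(s) = 12s(s - 4)(s - 1) vanishes at s ∈ {0, 1, 4}; Q'(t) = 2(t + 2) vanishes at t ∈ {-2}.
Local minima of P (where P''>0): P(0)=0, P(4)=-128. Local minima of Q: Q(-2)=-4.
So the global minimum of U is P(4) + Q(-2) − 4 = -128 − 4 − 4 = -136, attained at (4, -2).

-136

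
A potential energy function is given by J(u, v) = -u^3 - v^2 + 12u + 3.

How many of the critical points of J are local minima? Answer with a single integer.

0

J separates as a function of u plus a function of v, so ∇J=0 decouples.
∂J/∂u = -3(u - 2)(u + 2) = 0 at u ∈ {-2, 2}; ∂J/∂v = -2v = 0 at v ∈ {0}.
The Hessian is diagonal: diag(J_uu, J_vv). Second derivatives: J_uu(-2)=12, J_uu(2)=-12; J_vv(0)=-2.
Local minima occur where both diagonal entries positive: none. Count: 0.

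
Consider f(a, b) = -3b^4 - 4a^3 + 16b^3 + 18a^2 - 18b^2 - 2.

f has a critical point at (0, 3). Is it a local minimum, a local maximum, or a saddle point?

The mixed partial ∂²f/∂a∂b is 0, so the Hessian at any point is diag(f_aa, f_bb) = diag(12(-2a + 3), 12(-3b^2 + 8b - 3)).
At (0, 3): H = diag(36, -72).
The eigenvalues have opposite signs, so H is indefinite: a saddle point.

saddle point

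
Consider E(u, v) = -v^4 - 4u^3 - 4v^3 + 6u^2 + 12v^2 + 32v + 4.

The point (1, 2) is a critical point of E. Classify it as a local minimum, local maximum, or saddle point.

The mixed partial ∂²E/∂u∂v is 0, so the Hessian at any point is diag(E_uu, E_vv) = diag(12(-2u + 1), 12(-v^2 - 2v + 2)).
At (1, 2): H = diag(-12, -72).
Both eigenvalues are negative, so H is negative definite: a local maximum.

local maximum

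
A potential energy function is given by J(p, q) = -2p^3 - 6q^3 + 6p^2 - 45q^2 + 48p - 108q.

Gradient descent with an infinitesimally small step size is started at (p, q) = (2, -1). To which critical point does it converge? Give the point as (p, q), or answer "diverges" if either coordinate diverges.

J is separable, so gradient descent decouples: p follows -∂J/∂p, q follows -∂J/∂q.
∂J/∂p = -6(p - 4)(p + 2); at p=2 this is 48, so p decreases.
∂J/∂q = -18(q + 2)(q + 3); at q=-1 this is -36, so q increases.
The q-coordinate has no critical point in that direction and runs off to infinity.

diverges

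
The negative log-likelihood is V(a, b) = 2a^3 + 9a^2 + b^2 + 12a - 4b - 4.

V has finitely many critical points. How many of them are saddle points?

V separates as a function of a plus a function of b, so ∇V=0 decouples.
∂V/∂a = 6(a + 1)(a + 2) = 0 at a ∈ {-2, -1}; ∂V/∂b = 2(b - 2) = 0 at b ∈ {2}.
The Hessian is diagonal: diag(V_aa, V_bb). Second derivatives: V_aa(-2)=-6, V_aa(-1)=6; V_bb(2)=2.
Saddle points occur where the two diagonal entries have opposite signs: (-2, 2). Count: 1.

1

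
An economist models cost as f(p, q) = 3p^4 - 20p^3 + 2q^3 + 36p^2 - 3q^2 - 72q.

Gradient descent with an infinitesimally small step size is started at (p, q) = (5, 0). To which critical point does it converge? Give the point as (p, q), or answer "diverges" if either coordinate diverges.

f is separable, so gradient descent decouples: p follows -∂f/∂p, q follows -∂f/∂q.
∂f/∂p = 12p(p - 3)(p - 2); at p=5 this is 360, so p decreases.
∂f/∂q = 6(q - 4)(q + 3); at q=0 this is -72, so q increases.
p converges to its nearest critical value 3 (a local min of the p-part); q converges to 4. The iterate converges to (3, 4).

(3, 4)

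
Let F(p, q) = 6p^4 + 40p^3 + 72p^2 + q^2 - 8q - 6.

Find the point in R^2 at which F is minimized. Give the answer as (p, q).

F(p,q) separates as A(p) + B(q) − 6, so its minimum is min A + min B − 6.
A'(p) = 24p(p + 2)(p + 3) vanishes at p ∈ {-3, -2, 0}; B'(q) = 2q - 8 vanishes at q ∈ {4}.
Local minima of A (where A''>0): A(-3)=54, A(0)=0. Local minima of B: B(4)=-16.
So the global minimum of F is A(0) + B(4) − 6 = 0 − 16 − 6 = -22, attained at (0, 4).

(0, 4)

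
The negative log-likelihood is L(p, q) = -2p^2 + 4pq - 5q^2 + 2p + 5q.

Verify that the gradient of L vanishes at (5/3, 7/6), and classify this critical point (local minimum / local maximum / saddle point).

local maximum

∇L = (-4p + 4q + 2, 4p - 10q + 5); substituting (5/3, 7/6) gives ∇L = (0, 0), so (5/3, 7/6) is indeed a critical point.
The Hessian of L is constant: H = [[-4, 4], [4, -10]].
det(H) = (-4)·(-10) − 4² = 24.
det(H) > 0 and tr(H) = -14 < 0, so H is negative definite and the point is a local maximum.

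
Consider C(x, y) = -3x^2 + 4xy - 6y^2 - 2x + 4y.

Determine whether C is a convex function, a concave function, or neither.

C is quadratic, so its Hessian is the constant matrix H = [[-6, 4], [4, -12]].
det(H) = 56, tr(H) = -18.
det(H) > 0 and tr(H) < 0, so H is negative definite everywhere: concave.

concave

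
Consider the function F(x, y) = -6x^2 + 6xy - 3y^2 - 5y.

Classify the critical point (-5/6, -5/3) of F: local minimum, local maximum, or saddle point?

The Hessian of F is constant: H = [[-12, 6], [6, -6]].
det(H) = (-12)·(-6) − 6² = 36.
det(H) > 0 and tr(H) = -18 < 0, so H is negative definite and the point is a local maximum.

local maximum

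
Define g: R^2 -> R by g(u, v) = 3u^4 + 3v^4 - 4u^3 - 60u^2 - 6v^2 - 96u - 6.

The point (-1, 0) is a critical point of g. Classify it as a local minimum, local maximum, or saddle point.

The mixed partial ∂²g/∂u∂v is 0, so the Hessian at any point is diag(g_uu, g_vv) = diag(12(3u^2 - 2u - 10), 12(3v^2 - 1)).
At (-1, 0): H = diag(-60, -12).
Both eigenvalues are negative, so H is negative definite: a local maximum.

local maximum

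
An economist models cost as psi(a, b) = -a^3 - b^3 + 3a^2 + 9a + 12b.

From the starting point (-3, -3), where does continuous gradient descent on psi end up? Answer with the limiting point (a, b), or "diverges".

psi is separable, so gradient descent decouples: a follows -∂psi/∂a, b follows -∂psi/∂b.
∂psi/∂a = -3(a - 3)(a + 1); at a=-3 this is -36, so a increases.
∂psi/∂b = -3(b - 2)(b + 2); at b=-3 this is -15, so b increases.
a converges to its nearest critical value -1 (a local min of the a-part); b converges to -2. The iterate converges to (-1, -2).

(-1, -2)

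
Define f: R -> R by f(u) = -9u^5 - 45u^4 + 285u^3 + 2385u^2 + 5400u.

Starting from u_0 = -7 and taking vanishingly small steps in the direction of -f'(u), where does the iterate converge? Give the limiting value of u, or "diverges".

-4

f'(u) = -45(u - 5)(u + 2)(u + 3)(u + 4), so f'(-7) = -32400.
Gradient descent moves in the -f' direction, i.e. u is increasing.
The nearest critical point in that direction is u = -4, where f'' = 810 > 0 (a local minimum). The iterate converges there.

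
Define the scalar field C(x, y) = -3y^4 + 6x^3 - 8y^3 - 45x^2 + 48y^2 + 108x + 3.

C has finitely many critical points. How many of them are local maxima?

C separates as a function of x plus a function of y, so ∇C=0 decouples.
∂C/∂x = 18(x - 3)(x - 2) = 0 at x ∈ {2, 3}; ∂C/∂y = -12y(y - 2)(y + 4) = 0 at y ∈ {-4, 0, 2}.
The Hessian is diagonal: diag(C_xx, C_yy). Second derivatives: C_xx(2)=-18, C_xx(3)=18; C_yy(-4)=-288, C_yy(0)=96, C_yy(2)=-144.
Local maxima occur where both diagonal entries negative: (2, -4), (2, 2). Count: 2.

2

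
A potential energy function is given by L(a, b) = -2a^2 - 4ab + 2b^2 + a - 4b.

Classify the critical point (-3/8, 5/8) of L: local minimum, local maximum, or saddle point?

The Hessian of L is constant: H = [[-4, -4], [-4, 4]].
det(H) = (-4)·4 − (-4)² = -32.
Since det(H) < 0, H is indefinite and the critical point is a saddle point.

saddle point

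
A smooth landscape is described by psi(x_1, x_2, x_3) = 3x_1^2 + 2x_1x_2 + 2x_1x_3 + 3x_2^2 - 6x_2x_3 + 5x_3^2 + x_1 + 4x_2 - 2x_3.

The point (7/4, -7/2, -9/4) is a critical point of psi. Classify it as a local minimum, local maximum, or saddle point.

local minimum

The Hessian is constant: H = [[6, 2, 2], [2, 6, -6], [2, -6, 10]].
Leading principal minors: Δ₁ = 6, Δ₂ = 32, Δ₃ = 32.
All leading minors are positive, so H is positive definite: a local minimum.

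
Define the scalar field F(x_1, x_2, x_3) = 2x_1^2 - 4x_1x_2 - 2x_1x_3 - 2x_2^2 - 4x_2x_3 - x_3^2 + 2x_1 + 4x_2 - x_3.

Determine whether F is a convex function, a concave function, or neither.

neither

F is quadratic, so its Hessian is the constant matrix H = [[4, -4, -2], [-4, -4, -4], [-2, -4, -2]].
Leading principal minors: 4, -32, -48.
Neither pattern holds ⇒ H is indefinite ⇒ neither convex nor concave.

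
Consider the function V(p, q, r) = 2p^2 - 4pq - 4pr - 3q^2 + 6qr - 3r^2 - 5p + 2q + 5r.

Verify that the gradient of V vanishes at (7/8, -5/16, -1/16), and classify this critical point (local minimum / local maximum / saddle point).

∇V = (4p - 4q - 4r - 5, -4p - 6q + 6r + 2, -4p + 6q - 6r + 5); substituting (7/8, -5/16, -1/16) gives ∇V = (0, 0, 0), so (7/8, -5/16, -1/16) is indeed a critical point.
The Hessian is constant: H = [[4, -4, -4], [-4, -6, 6], [-4, 6, -6]].
Leading principal minors: Δ₁ = 4, Δ₂ = -40, Δ₃ = 384.
The minors fit neither the all-positive nor the alternating-sign pattern, so H is indefinite: a saddle point.

saddle point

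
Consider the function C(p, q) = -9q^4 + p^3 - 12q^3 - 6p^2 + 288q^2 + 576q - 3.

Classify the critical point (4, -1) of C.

local minimum

The mixed partial ∂²C/∂p∂q is 0, so the Hessian at any point is diag(C_pp, C_qq) = diag(6(p - 2), 36(-3q^2 - 2q + 16)).
At (4, -1): H = diag(12, 540).
Both eigenvalues are positive, so H is positive definite: a local minimum.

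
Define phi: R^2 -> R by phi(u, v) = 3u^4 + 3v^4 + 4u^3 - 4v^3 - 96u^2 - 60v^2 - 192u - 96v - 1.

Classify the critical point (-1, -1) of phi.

The mixed partial ∂²phi/∂u∂v is 0, so the Hessian at any point is diag(phi_uu, phi_vv) = diag(12(3u^2 + 2u - 16), 12(3v^2 - 2v - 10)).
At (-1, -1): H = diag(-180, -60).
Both eigenvalues are negative, so H is negative definite: a local maximum.

local maximum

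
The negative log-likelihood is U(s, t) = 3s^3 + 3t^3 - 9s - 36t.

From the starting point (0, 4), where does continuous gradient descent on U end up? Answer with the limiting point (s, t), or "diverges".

(1, 2)

U is separable, so gradient descent decouples: s follows -∂U/∂s, t follows -∂U/∂t.
∂U/∂s = 9(s - 1)(s + 1); at s=0 this is -9, so s increases.
∂U/∂t = 9(t - 2)(t + 2); at t=4 this is 108, so t decreases.
s converges to its nearest critical value 1 (a local min of the s-part); t converges to 2. The iterate converges to (1, 2).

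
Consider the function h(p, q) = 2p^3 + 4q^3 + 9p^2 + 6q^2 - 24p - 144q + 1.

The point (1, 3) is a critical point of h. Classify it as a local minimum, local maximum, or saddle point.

local minimum

The mixed partial ∂²h/∂p∂q is 0, so the Hessian at any point is diag(h_pp, h_qq) = diag(6(2p + 3), 12(2q + 1)).
At (1, 3): H = diag(30, 84).
Both eigenvalues are positive, so H is positive definite: a local minimum.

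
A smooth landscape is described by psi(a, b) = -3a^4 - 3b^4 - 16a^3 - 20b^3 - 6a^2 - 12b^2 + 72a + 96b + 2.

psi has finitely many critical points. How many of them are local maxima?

psi separates as a function of a plus a function of b, so ∇psi=0 decouples.
∂psi/∂a = -12(a - 1)(a + 2)(a + 3) = 0 at a ∈ {-3, -2, 1}; ∂psi/∂b = -12(b - 1)(b + 2)(b + 4) = 0 at b ∈ {-4, -2, 1}.
The Hessian is diagonal: diag(psi_aa, psi_bb). Second derivatives: psi_aa(-3)=-48, psi_aa(-2)=36, psi_aa(1)=-144; psi_bb(-4)=-120, psi_bb(-2)=72, psi_bb(1)=-180.
Local maxima occur where both diagonal entries negative: (-3, -4), (-3, 1), (1, -4), (1, 1). Count: 4.

4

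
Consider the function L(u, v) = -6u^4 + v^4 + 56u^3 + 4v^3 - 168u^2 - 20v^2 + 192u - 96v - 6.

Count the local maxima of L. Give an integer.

L separates as a function of u plus a function of v, so ∇L=0 decouples.
∂L/∂u = -24(u - 4)(u - 2)(u - 1) = 0 at u ∈ {1, 2, 4}; ∂L/∂v = 4(v - 3)(v + 2)(v + 4) = 0 at v ∈ {-4, -2, 3}.
The Hessian is diagonal: diag(L_uu, L_vv). Second derivatives: L_uu(1)=-72, L_uu(2)=48, L_uu(4)=-144; L_vv(-4)=56, L_vv(-2)=-40, L_vv(3)=140.
Local maxima occur where both diagonal entries negative: (1, -2), (4, -2). Count: 2.

2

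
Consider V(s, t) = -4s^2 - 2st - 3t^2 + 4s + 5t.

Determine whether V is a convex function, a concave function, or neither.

concave

V is quadratic, so its Hessian is the constant matrix H = [[-8, -2], [-2, -6]].
det(H) = 44, tr(H) = -14.
det(H) > 0 and tr(H) < 0, so H is negative definite everywhere: concave.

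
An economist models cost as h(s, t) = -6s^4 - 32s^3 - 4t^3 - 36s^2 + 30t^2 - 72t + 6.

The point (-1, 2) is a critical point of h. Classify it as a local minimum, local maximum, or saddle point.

The mixed partial ∂²h/∂s∂t is 0, so the Hessian at any point is diag(h_ss, h_tt) = diag(-24(3s^2 + 8s + 3), 12(-2t + 5)).
At (-1, 2): H = diag(48, 12).
Both eigenvalues are positive, so H is positive definite: a local minimum.

local minimum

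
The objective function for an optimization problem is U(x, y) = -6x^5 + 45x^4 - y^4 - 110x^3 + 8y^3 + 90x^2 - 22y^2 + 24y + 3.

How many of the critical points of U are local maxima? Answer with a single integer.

4

U separates as a function of x plus a function of y, so ∇U=0 decouples.
∂U/∂x = -30x(x - 3)(x - 2)(x - 1) = 0 at x ∈ {0, 1, 2, 3}; ∂U/∂y = -4(y - 3)(y - 2)(y - 1) = 0 at y ∈ {1, 2, 3}.
The Hessian is diagonal: diag(U_xx, U_yy). Second derivatives: U_xx(0)=180, U_xx(1)=-60, U_xx(2)=60, U_xx(3)=-180; U_yy(1)=-8, U_yy(2)=4, U_yy(3)=-8.
Local maxima occur where both diagonal entries negative: (1, 1), (1, 3), (3, 1), (3, 3). Count: 4.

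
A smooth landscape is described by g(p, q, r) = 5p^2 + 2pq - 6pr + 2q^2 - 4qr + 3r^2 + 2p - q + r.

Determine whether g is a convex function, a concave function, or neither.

convex

g is quadratic, so its Hessian is the constant matrix H = [[10, 2, -6], [2, 4, -4], [-6, -4, 6]].
Leading principal minors: 10, 36, 8.
All positive ⇒ H ≻ 0 ⇒ convex.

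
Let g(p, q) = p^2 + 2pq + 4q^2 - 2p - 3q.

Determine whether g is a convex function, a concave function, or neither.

convex

g is quadratic, so its Hessian is the constant matrix H = [[2, 2], [2, 8]].
det(H) = 12, tr(H) = 10.
det(H) > 0 and tr(H) > 0, so H is positive definite everywhere: convex.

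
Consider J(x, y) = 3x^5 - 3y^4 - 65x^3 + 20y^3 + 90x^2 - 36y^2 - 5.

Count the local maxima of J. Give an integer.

4

J separates as a function of x plus a function of y, so ∇J=0 decouples.
∂J/∂x = 15x(x - 3)(x - 1)(x + 4) = 0 at x ∈ {-4, 0, 1, 3}; ∂J/∂y = -12y(y - 3)(y - 2) = 0 at y ∈ {0, 2, 3}.
The Hessian is diagonal: diag(J_xx, J_yy). Second derivatives: J_xx(-4)=-2100, J_xx(0)=180, J_xx(1)=-150, J_xx(3)=630; J_yy(0)=-72, J_yy(2)=24, J_yy(3)=-36.
Local maxima occur where both diagonal entries negative: (-4, 0), (-4, 3), (1, 0), (1, 3). Count: 4.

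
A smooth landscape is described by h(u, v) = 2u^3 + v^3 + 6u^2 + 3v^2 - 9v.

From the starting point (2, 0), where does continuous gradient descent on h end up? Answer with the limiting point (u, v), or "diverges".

h is separable, so gradient descent decouples: u follows -∂h/∂u, v follows -∂h/∂v.
∂h/∂u = 6u(u + 2); at u=2 this is 48, so u decreases.
∂h/∂v = 3(v - 1)(v + 3); at v=0 this is -9, so v increases.
u converges to its nearest critical value 0 (a local min of the u-part); v converges to 1. The iterate converges to (0, 1).

(0, 1)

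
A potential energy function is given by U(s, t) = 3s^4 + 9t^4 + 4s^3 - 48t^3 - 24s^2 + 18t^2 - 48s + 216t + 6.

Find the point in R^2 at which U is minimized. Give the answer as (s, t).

U(s,t) separates as P(s) + Q(t) + 6, so its minimum is min P + min Q + 6.
P'(s) = 12(s - 2)(s + 1)(s + 2) vanishes at s ∈ {-2, -1, 2}; Q'(t) = 36(t - 3)(t - 2)(t + 1) vanishes at t ∈ {-1, 2, 3}.
Local minima of P (where P''>0): P(-2)=16, P(2)=-112. Local minima of Q: Q(-1)=-141, Q(3)=243.
So the global minimum of U is P(2) + Q(-1) + 6 = -112 − 141 + 6 = -247, attained at (2, -1).

(2, -1)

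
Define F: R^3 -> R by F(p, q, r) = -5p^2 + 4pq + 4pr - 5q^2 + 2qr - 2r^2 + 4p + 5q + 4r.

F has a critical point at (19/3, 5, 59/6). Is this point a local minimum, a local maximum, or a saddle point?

The Hessian is constant: H = [[-10, 4, 4], [4, -10, 2], [4, 2, -4]].
Leading principal minors: Δ₁ = -10, Δ₂ = 84, Δ₃ = -72.
The minors alternate sign starting negative (−, +, −), so H is negative definite: a local maximum.

local maximum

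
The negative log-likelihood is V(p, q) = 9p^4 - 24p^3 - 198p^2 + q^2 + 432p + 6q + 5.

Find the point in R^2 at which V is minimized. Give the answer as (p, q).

V(p,q) separates as A(p) + B(q) + 5, so its minimum is min A + min B + 5.
A'(p) = 36(p - 4)(p - 1)(p + 3) vanishes at p ∈ {-3, 1, 4}; B'(q) = 2q + 6 vanishes at q ∈ {-3}.
Local minima of A (where A''>0): A(-3)=-1701, A(4)=-672. Local minima of B: B(-3)=-9.
So the global minimum of V is A(-3) + B(-3) + 5 = -1701 − 9 + 5 = -1705, attained at (-3, -3).

(-3, -3)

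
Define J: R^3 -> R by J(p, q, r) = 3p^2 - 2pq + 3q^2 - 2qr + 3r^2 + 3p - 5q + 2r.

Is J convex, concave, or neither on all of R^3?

convex

J is quadratic, so its Hessian is the constant matrix H = [[6, -2, 0], [-2, 6, -2], [0, -2, 6]].
Leading principal minors: 6, 32, 168.
All positive ⇒ H ≻ 0 ⇒ convex.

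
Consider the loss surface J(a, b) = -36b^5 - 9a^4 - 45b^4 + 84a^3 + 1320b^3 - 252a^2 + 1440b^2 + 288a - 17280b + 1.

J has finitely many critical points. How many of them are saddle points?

J separates as a function of a plus a function of b, so ∇J=0 decouples.
∂J/∂a = -36(a - 4)(a - 2)(a - 1) = 0 at a ∈ {1, 2, 4}; ∂J/∂b = -180(b - 4)(b - 2)(b + 3)(b + 4) = 0 at b ∈ {-4, -3, 2, 4}.
The Hessian is diagonal: diag(J_aa, J_bb). Second derivatives: J_aa(1)=-108, J_aa(2)=72, J_aa(4)=-216; J_bb(-4)=8640, J_bb(-3)=-6300, J_bb(2)=10800, J_bb(4)=-20160.
Saddle points occur where the two diagonal entries have opposite signs: (1, -4), (1, 2), (2, -3), (2, 4), (4, -4), (4, 2). Count: 6.

6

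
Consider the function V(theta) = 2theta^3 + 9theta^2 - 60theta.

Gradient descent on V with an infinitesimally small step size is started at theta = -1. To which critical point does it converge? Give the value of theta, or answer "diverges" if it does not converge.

2

V'(theta) = 6(theta - 2)(theta + 5), so V'(-1) = -72.
Gradient descent moves in the -V' direction, i.e. theta is increasing.
The nearest critical point in that direction is theta = 2, where V'' = 42 > 0 (a local minimum). The iterate converges there.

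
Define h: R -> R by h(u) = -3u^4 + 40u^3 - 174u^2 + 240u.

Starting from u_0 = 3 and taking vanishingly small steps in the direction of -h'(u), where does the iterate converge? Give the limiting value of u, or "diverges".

h'(u) = -12(u - 5)(u - 4)(u - 1), so h'(3) = -48.
Gradient descent moves in the -h' direction, i.e. u is increasing.
The nearest critical point in that direction is u = 4, where h'' = 36 > 0 (a local minimum). The iterate converges there.

4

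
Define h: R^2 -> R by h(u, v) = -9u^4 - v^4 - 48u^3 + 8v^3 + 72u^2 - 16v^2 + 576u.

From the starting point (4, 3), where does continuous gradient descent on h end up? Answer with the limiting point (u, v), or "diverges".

diverges

h is separable, so gradient descent decouples: u follows -∂h/∂u, v follows -∂h/∂v.
∂h/∂u = -36(u - 2)(u + 2)(u + 4); at u=4 this is -3456, so u increases.
∂h/∂v = -4v(v - 4)(v - 2); at v=3 this is 12, so v decreases.
The u-coordinate has no critical point in that direction and runs off to infinity.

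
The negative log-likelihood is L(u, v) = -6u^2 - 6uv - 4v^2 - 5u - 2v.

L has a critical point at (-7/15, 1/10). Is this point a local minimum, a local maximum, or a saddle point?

local maximum

The Hessian of L is constant: H = [[-12, -6], [-6, -8]].
det(H) = (-12)·(-8) − (-6)² = 60.
det(H) > 0 and tr(H) = -20 < 0, so H is negative definite and the point is a local maximum.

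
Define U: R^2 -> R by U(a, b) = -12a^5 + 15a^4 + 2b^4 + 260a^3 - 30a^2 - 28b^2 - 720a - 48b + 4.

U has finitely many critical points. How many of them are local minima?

4

U separates as a function of a plus a function of b, so ∇U=0 decouples.
∂U/∂a = -60(a - 4)(a - 1)(a + 1)(a + 3) = 0 at a ∈ {-3, -1, 1, 4}; ∂U/∂b = 8(b - 3)(b + 1)(b + 2) = 0 at b ∈ {-2, -1, 3}.
The Hessian is diagonal: diag(U_aa, U_bb). Second derivatives: U_aa(-3)=3360, U_aa(-1)=-1200, U_aa(1)=1440, U_aa(4)=-6300; U_bb(-2)=40, U_bb(-1)=-32, U_bb(3)=160.
Local minima occur where both diagonal entries positive: (-3, -2), (-3, 3), (1, -2), (1, 3). Count: 4.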